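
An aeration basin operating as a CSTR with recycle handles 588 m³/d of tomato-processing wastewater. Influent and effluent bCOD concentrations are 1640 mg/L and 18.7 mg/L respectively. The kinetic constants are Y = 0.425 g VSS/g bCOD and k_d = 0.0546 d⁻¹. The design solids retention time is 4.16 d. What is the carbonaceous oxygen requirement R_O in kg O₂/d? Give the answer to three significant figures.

R_O ≈ 484 kg O₂/d

The observed yield is Y_obs = Y/(1 + k_d·θ_c) = 0.425 / (1 + 0.0546 × 4.16) = 0.425 / 1.227 = 0.3463 g VSS per g bCOD removed.
Substrate removed = Q·(S₀ − S) = 588 m³/d × (1640 − 18.7) g/m³ = 9.53×10^5 g/d = 953.3 kg/d.
P_X = Y_obs·Q·(S₀ − S) = 0.3463 × 953.3 = 330.2 kg VSS/d.
Carbonaceous O₂ demand = substrate oxidised − cell-mass equivalent = 953.3 − 1.42 × 330.2 = 484.5 kg O₂/d.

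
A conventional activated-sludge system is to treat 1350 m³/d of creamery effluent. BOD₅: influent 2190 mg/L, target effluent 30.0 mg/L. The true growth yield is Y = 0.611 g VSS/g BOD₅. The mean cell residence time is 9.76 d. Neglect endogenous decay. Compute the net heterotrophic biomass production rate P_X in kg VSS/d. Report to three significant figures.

No decay correction is needed, so Y_obs = Y = 0.611.
Substrate removed = Q·(S₀ − S) = 1350 m³/d × (2190 − 30.0) g/m³ = 2.92×10^6 g/d = 2916 kg/d.
So the net sludge growth is P_X = 0.6110 × 2916 = 1782 kg VSS/d.

P_X ≈ 1780 kg VSS/d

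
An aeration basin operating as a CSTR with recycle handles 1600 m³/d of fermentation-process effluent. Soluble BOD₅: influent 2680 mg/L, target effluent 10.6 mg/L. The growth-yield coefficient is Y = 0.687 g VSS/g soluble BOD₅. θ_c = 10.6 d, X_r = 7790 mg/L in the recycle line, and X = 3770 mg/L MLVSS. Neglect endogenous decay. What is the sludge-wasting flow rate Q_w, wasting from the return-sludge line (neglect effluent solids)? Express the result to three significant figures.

With k_d = 0 the design equation reduces to V = Y Q (S₀−S) θ_c / X = 0.687 × 1600 × (2680 − 10.6) × 10.6 / 3770 = 8250 m³.
Q_w = (V·X)/(θ_c X_r) = 8250 × 3770 / (10.6 × 7790) = 376.7 m³/d.

Q_w ≈ 377 m³/d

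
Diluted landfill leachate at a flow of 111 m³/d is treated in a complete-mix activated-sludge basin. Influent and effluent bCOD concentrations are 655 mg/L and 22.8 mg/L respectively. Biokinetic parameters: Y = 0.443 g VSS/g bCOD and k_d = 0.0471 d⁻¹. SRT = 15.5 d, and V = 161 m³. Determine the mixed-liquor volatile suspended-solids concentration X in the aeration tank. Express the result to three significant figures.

X ≈ 1730 mg/L

From V·X·(1 + k_d·θ_c) = Y·Q·(S₀ − S)·θ_c: X = 0.443 × 111 × (655 − 22.8) × 15.5 / [161 × (1 + 0.0471 × 15.5)] = 1730 mg/L.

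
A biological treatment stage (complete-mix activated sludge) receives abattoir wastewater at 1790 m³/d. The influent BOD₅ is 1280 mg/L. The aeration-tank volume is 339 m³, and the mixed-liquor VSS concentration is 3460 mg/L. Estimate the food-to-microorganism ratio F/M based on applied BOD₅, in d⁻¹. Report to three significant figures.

Food-to-microorganism ratio F/M = Q S₀ / (V X) = 1790 × 1280 / (339.0 × 3460) = 1.953 d⁻¹.

F/M ≈ 1.95 d⁻¹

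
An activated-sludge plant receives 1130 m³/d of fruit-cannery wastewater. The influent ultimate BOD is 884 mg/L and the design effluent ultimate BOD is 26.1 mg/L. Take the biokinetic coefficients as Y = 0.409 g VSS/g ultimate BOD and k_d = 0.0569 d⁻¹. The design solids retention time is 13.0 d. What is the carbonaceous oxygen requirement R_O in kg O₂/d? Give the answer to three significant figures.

R_O ≈ 646 kg O₂/d

Y_obs = Y / (1 + k_d θ_c) = 0.409 / (1 + 0.0569 × 13.0) = 0.409 / 1.740 = 0.2351.
Mass of ultimate BOD removed per day: Q(S₀ − S) = 1130 × 857.9 g/m³ = 969.4 kg/d.
Biomass synthesised: P_X = Y_obs × 969.4 = 227.9 kg VSS/d.
Carbonaceous O₂ demand = substrate oxidised − cell-mass equivalent = 969.4 − 1.42 × 227.9 = 645.8 kg O₂/d.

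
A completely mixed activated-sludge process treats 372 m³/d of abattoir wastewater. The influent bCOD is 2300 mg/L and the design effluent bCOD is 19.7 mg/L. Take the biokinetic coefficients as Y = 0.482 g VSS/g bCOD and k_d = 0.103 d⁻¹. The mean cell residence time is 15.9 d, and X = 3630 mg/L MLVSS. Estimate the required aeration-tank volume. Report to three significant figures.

V ≈ 679 m³

Rearranging the biomass balance for a CMAS with decay, V = Y·Q·ΔS·θ_c / [X·(1+k_d θ_c)] = 0.482 × 372 × (2300 − 19.7) × 15.9 / [3630 × (1 + 0.103 × 15.9)] = 6.5×10^6 / 9575 = 679.0 m³.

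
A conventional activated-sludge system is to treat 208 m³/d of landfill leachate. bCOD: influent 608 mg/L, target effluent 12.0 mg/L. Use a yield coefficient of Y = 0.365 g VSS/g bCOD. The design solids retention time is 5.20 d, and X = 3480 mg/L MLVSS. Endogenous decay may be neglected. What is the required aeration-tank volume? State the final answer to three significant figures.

V·X = Y·Q·ΔS·θ_c gives V = 0.365 × 208 × (608 − 12.0) × 5.20 / 3480 = 67.61 m³.

V ≈ 67.6 m³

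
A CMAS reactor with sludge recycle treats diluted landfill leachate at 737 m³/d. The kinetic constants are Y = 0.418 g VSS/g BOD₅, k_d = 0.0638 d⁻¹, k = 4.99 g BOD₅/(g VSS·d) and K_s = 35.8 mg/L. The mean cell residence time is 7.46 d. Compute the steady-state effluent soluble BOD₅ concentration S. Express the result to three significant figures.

For a completely mixed reactor with recycle the Lawrence–McCarty relation gives S = K_s·(1 + k_d·θ_c) / [θ_c·(Y·k − k_d) − 1] = 35.8 × (1 + 0.0638 × 7.46) / [7.46 × (0.418 × 4.99 − 0.0638) − 1] = 52.84 / 14.08 = 3.752 mg/L.

S ≈ 3.75 mg/L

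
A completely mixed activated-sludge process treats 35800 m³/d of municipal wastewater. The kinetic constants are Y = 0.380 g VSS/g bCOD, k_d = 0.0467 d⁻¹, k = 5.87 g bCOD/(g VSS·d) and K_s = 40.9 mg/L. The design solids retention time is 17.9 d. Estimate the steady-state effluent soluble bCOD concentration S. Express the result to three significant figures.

For a completely mixed reactor with recycle the Lawrence–McCarty relation gives S = K_s·(1 + k_d·θ_c) / [θ_c·(Y·k − k_d) − 1] = 40.9 × (1 + 0.0467 × 17.9) / [17.9 × (0.380 × 5.87 − 0.0467) − 1] = 75.09 / 38.09 = 1.971 mg/L.

S ≈ 1.97 mg/L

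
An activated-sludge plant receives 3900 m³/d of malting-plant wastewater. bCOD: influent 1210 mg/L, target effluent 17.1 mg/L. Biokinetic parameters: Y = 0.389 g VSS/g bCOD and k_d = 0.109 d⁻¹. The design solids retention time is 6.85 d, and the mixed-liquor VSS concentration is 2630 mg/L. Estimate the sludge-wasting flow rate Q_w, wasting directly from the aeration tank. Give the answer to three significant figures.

Rearranging the biomass balance for a CMAS with decay, V = Y·Q·ΔS·θ_c / [X·(1+k_d θ_c)] = 0.389 × 3900 × (1210 − 17.1) × 6.85 / [2630 × (1 + 0.109 × 6.85)] = 1.24×10^7 / 4594 = 2699 m³.
For wasting at MLVSS concentration, Q_w = V/θ_c = 2699/6.85 = 394.0 m³/d.

Q_w ≈ 394 m³/d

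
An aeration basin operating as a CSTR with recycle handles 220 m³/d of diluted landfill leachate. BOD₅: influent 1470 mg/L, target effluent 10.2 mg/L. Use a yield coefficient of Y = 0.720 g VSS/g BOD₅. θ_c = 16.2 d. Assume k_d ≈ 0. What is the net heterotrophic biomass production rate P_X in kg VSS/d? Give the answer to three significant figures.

P_X ≈ 231 kg VSS/d

No decay correction is needed, so Y_obs = Y = 0.720.
Q·(S₀ − S) = 220 × (1470 − 10.2) × 10⁻³ = 321.2 kg/d removed.
So the net sludge growth is P_X = 0.7200 × 321.2 = 231.2 kg VSS/d.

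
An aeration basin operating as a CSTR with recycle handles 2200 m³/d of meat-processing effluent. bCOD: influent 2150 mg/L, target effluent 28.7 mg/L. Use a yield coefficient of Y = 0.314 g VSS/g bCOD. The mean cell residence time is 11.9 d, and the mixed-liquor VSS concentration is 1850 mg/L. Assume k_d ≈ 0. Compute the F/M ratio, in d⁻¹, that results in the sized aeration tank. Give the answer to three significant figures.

F/M ≈ 0.271 d⁻¹

V·X = Y·Q·ΔS·θ_c gives V = 0.314 × 2200 × (2150 − 28.7) × 11.9 / 1850 = 9426 m³.
F/M = Q·S₀ / (V·X) = 2200 × 2150 / (9426 × 1850) = 0.2712 g bCOD·(g VSS·d)⁻¹.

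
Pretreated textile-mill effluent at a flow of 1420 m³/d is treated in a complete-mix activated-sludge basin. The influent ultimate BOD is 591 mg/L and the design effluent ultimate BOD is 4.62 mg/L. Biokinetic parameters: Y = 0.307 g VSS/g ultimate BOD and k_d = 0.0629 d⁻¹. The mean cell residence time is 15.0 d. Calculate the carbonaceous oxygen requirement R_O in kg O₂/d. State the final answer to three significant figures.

R_O ≈ 646 kg O₂/d

The observed yield is Y_obs = Y/(1 + k_d·θ_c) = 0.307 / (1 + 0.0629 × 15.0) = 0.307 / 1.944 = 0.1580 g VSS per g ultimate BOD removed.
Substrate removed = Q·(S₀ − S) = 1420 m³/d × (591 − 4.62) g/m³ = 8.33×10^5 g/d = 832.7 kg/d.
P_X = Y_obs·Q·(S₀ − S) = 0.1580 × 832.7 = 131.5 kg VSS/d.
Carbonaceous O₂ demand = substrate oxidised − cell-mass equivalent = 832.7 − 1.42 × 131.5 = 645.9 kg O₂/d.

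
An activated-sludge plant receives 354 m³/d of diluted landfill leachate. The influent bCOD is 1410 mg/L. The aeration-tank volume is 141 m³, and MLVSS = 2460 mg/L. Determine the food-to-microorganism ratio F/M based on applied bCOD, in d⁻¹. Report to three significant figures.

F/M = applied load / biomass = Q·S₀/(V·X) = 354 × 1410 / (141.0 × 2460) = 1.439 d⁻¹.

F/M ≈ 1.44 d⁻¹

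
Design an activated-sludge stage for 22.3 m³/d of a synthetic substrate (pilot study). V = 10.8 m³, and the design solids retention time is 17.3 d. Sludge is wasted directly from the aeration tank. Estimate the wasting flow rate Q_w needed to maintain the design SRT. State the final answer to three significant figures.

Q_w ≈ 0.624 m³/d

For wasting at MLVSS concentration, Q_w = V/θ_c = 10.80/17.3 = 0.6243 m³/d.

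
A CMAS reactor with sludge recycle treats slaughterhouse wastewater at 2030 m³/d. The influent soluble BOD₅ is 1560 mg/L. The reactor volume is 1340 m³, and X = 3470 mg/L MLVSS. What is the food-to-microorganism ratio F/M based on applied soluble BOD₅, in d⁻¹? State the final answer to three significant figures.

F/M ≈ 0.681 d⁻¹

F/M = Q·S₀ / (V·X) = 2030 × 1560 / (1340 × 3470) = 0.6811 g soluble BOD₅·(g VSS·d)⁻¹.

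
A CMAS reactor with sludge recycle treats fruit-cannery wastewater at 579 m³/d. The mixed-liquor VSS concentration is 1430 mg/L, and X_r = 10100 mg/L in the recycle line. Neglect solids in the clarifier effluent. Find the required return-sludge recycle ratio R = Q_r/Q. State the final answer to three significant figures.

R ≈ 0.165

R = Q_r/Q = X/(X_r − X) = 1430 / (10100 − 1430) = 0.1649.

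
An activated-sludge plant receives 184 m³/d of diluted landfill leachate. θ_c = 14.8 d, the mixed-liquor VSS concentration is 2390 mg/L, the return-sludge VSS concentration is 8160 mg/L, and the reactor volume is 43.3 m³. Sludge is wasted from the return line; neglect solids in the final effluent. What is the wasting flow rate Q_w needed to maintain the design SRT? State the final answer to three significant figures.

Q_w ≈ 0.857 m³/d

Q_w = (V·X)/(θ_c X_r) = 43.30 × 2390 / (14.8 × 8160) = 0.8569 m³/d.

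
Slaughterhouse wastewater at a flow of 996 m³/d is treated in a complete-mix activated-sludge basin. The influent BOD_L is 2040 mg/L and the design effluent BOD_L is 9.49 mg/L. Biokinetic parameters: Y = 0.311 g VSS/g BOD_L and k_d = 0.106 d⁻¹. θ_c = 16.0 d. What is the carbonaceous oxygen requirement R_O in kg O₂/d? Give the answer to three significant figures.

R_O ≈ 1690 kg O₂/d

The observed yield is Y_obs = Y/(1 + k_d·θ_c) = 0.311 / (1 + 0.106 × 16.0) = 0.311 / 2.696 = 0.1154 g VSS per g BOD_L removed.
Q·(S₀ − S) = 996 × (2040 − 9.49) × 10⁻³ = 2022 kg/d removed.
Biomass synthesised: P_X = Y_obs × 2022 = 233.3 kg VSS/d.
R_O = Q·(S₀ − S) − 1.42·P_X = 2022 − 1.42 × 233.3 = 1691 kg O₂/d.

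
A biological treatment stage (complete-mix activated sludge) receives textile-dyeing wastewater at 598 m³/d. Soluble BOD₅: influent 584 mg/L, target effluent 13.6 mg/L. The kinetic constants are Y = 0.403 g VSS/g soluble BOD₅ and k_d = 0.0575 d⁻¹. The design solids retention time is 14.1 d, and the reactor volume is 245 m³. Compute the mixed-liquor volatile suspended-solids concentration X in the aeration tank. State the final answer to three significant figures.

X ≈ 4370 mg/L

From V·X·(1 + k_d·θ_c) = Y·Q·(S₀ − S)·θ_c: X = 0.403 × 598 × (584 − 13.6) × 14.1 / [245 × (1 + 0.0575 × 14.1)] = 4369 mg/L.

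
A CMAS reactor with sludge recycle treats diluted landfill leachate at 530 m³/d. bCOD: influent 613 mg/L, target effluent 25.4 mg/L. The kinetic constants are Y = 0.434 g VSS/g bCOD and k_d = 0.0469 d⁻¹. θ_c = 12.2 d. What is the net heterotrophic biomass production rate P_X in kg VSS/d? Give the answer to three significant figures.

P_X ≈ 86.0 kg VSS/d

Observed yield with endogenous decay: Y_obs = Y / (1 + k_d·θ_c) = 0.434 / (1 + 0.0469 × 12.2) = 0.434 / 1.572 = 0.2760 g VSS/g bCOD.
Q·(S₀ − S) = 530 × (613 − 25.4) × 10⁻³ = 311.4 kg/d removed.
P_X = Y_obs · Q(S₀ − S) = 0.2760 × 311.4 = 85.97 kg VSS/d.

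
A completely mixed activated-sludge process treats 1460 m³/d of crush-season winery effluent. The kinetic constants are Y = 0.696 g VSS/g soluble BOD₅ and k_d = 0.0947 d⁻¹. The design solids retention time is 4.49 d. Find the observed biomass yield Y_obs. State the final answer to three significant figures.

Y_obs ≈ 0.488 g VSS/g soluble BOD₅

Correct the yield for decay: Y_obs = Y/(1 + k_d θ_c) = 0.696 / (1 + 0.0947 × 4.49) = 0.696 / 1.425 = 0.4884.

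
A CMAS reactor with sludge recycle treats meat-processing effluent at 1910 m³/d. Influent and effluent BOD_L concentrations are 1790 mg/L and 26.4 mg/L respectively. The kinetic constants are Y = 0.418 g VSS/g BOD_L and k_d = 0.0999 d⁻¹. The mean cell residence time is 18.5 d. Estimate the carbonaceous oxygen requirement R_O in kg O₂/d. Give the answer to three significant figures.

R_O ≈ 2670 kg O₂/d

Y_obs = Y / (1 + k_d θ_c) = 0.418 / (1 + 0.0999 × 18.5) = 0.418 / 2.848 = 0.1468.
ΔS = 1790 − 26.4 = 1764 mg/L, so the substrate removal rate is 1910 × 1764/1000 = 3368 kg BOD_L/d.
Biomass synthesised: P_X = Y_obs × 3368 = 494.4 kg VSS/d.
Carbonaceous O₂ demand = substrate oxidised − cell-mass equivalent = 3368 − 1.42 × 494.4 = 2666 kg O₂/d.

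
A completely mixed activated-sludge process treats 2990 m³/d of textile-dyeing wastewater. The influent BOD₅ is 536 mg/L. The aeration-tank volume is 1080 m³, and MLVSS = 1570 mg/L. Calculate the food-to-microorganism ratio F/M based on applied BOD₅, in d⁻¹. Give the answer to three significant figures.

Food-to-microorganism ratio F/M = Q S₀ / (V X) = 2990 × 536 / (1080 × 1570) = 0.9452 d⁻¹.

F/M ≈ 0.945 d⁻¹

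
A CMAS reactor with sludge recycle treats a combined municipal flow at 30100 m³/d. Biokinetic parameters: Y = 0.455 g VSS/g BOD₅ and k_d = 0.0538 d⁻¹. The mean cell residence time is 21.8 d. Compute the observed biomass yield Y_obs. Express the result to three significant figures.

Y_obs ≈ 0.209 g VSS/g BOD₅

Y_obs = Y / (1 + k_d θ_c) = 0.455 / (1 + 0.0538 × 21.8) = 0.455 / 2.173 = 0.2094.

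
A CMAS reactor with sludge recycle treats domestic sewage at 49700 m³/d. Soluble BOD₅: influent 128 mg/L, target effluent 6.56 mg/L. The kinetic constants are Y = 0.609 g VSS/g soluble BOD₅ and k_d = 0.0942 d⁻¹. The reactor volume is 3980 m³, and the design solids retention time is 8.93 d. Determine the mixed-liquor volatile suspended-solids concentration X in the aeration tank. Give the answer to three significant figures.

X ≈ 4480 mg/L

From V·X·(1 + k_d·θ_c) = Y·Q·(S₀ − S)·θ_c: X = 0.609 × 49700 × (128 − 6.56) × 8.93 / [3980 × (1 + 0.0942 × 8.93)] = 4479 mg/L.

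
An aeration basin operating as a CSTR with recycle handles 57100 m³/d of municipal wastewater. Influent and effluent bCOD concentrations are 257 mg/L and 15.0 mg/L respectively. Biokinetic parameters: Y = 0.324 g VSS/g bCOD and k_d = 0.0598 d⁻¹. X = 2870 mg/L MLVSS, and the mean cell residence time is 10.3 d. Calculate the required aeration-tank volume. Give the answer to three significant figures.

V ≈ 9940 m³

Steady-state biomass mass balance: V·X·(1 + k_d·θ_c) = Y·Q·(S₀ − S)·θ_c, so V = 0.324 × 57100 × (257 − 15.0) × 10.3 / [2870 × (1 + 0.0598 × 10.3)] = 4.61×10^7 / 4638 = 9943 m³.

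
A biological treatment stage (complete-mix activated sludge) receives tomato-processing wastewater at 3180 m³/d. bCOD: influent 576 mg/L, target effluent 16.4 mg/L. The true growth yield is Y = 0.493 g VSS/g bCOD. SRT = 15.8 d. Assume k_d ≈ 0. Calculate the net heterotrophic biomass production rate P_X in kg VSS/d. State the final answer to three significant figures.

P_X ≈ 877 kg VSS/d

Since k_d ≈ 0, Y_obs = Y = 0.493 g VSS/g bCOD.
Mass of bCOD removed per day: Q(S₀ − S) = 3180 × 559.6 g/m³ = 1780 kg/d.
Net biomass production P_X = Y_obs × Q·(S₀ − S) = 0.4930 × 1780 = 877.3 kg VSS/d.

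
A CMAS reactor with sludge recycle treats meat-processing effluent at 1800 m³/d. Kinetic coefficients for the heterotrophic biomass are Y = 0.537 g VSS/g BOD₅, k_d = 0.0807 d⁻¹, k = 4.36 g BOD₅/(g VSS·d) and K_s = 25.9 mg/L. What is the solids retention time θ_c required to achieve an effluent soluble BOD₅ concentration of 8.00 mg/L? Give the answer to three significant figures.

θ_c ≈ 2.12 d

At the target effluent, Y k S/(K_s+S) = 0.537×4.36×8.00/33.90 = 0.5525 d⁻¹.
1/θ_c = 0.5525 − 0.0807 = 0.4718 d⁻¹, so θ_c = 2.119 d.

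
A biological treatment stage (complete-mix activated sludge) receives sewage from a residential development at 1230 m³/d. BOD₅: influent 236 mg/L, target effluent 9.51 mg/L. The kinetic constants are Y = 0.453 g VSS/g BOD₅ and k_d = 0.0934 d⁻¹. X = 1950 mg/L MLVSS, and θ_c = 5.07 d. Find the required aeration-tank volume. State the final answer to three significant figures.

From the SRT design equation V = Y Q (S₀−S) θ_c / [X (1 + k_d θ_c)] = 0.453 × 1230 × (236 − 9.51) × 5.07 / [1950 × (1 + 0.0934 × 5.07)] = 6.4×10^5 / 2873 = 222.7 m³.

V ≈ 223 m³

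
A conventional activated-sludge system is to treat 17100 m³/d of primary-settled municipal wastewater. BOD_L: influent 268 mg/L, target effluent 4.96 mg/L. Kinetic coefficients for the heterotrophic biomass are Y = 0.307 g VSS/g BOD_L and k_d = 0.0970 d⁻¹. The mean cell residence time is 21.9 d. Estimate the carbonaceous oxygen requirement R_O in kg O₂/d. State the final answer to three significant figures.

R_O ≈ 3870 kg O₂/d

Observed yield with endogenous decay: Y_obs = Y / (1 + k_d·θ_c) = 0.307 / (1 + 0.0970 × 21.9) = 0.307 / 3.124 = 0.09826 g VSS/g BOD_L.
ΔS = 268 − 4.96 = 263.0 mg/L, so the substrate removal rate is 17100 × 263.0/1000 = 4498 kg BOD_L/d.
P_X = Y_obs·Q·(S₀ − S) = 0.09826 × 4498 = 442.0 kg VSS/d.
R_O = Q·ΔS − 1.42 P_X = 4498 − 627.6 = 3870 kg O₂/d.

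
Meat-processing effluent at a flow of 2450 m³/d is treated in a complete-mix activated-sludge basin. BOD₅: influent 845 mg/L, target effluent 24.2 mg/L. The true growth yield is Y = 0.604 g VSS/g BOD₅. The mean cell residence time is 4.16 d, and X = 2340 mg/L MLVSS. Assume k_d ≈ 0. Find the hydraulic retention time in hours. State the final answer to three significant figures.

With k_d = 0 the design equation reduces to V = Y Q (S₀−S) θ_c / X = 0.604 × 2450 × (845 − 24.2) × 4.16 / 2340 = 2159 m³.
τ = V/Q = 2159/2450 = 0.8814 d, or 21.15 h.

τ ≈ 21.2 h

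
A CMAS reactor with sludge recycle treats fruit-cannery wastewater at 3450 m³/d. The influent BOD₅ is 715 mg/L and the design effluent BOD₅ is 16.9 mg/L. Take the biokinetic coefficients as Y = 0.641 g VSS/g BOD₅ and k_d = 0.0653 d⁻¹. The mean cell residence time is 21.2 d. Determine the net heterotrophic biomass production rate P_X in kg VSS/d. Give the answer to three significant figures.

Y_obs = Y / (1 + k_d θ_c) = 0.641 / (1 + 0.0653 × 21.2) = 0.641 / 2.384 = 0.2688.
Q·(S₀ − S) = 3450 × (715 − 16.9) × 10⁻³ = 2408 kg/d removed.
So the net sludge growth is P_X = 0.2688 × 2408 = 647.5 kg VSS/d.

P_X ≈ 647 kg VSS/d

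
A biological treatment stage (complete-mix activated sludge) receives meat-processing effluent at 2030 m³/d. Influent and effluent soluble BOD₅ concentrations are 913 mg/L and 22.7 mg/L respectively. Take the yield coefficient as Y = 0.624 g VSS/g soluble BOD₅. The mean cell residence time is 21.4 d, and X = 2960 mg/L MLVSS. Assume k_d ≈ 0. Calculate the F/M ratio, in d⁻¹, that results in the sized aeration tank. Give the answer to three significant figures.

F/M ≈ 0.0768 d⁻¹

With k_d = 0 the design equation reduces to V = Y Q (S₀−S) θ_c / X = 0.624 × 2030 × (913 − 22.7) × 21.4 / 2960 = 8153 m³.
F/M = Q·S₀ / (V·X) = 2030 × 913 / (8153 × 2960) = 0.07680 g soluble BOD₅·(g VSS·d)⁻¹.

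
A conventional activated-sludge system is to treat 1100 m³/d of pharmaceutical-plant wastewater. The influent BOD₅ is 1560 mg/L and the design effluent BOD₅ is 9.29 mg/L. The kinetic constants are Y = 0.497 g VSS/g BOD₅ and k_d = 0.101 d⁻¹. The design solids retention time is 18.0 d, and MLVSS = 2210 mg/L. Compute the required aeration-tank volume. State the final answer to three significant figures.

Rearranging the biomass balance for a CMAS with decay, V = Y·Q·ΔS·θ_c / [X·(1+k_d θ_c)] = 0.497 × 1100 × (1560 − 9.29) × 18.0 / [2210 × (1 + 0.101 × 18.0)] = 1.53×10^7 / 6228 = 2450 m³.

V ≈ 2450 m³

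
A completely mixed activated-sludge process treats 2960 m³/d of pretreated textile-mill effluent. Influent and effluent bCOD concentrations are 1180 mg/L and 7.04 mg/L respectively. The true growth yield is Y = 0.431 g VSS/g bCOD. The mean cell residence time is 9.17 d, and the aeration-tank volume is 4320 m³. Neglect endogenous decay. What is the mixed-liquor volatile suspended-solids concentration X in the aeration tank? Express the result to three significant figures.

X ≈ 3180 mg/L

Without decay, X = Y Q (S₀−S) θ_c / V = 0.431 × 2960 × (1180 − 7.04) × 9.17 / 4320 = 3176 mg/L.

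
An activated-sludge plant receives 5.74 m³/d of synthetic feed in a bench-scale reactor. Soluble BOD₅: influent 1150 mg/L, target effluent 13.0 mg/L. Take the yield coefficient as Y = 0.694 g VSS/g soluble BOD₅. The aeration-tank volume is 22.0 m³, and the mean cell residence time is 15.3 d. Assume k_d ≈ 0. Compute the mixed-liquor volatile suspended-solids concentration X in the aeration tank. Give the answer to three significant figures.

Without decay, X = Y Q (S₀−S) θ_c / V = 0.694 × 5.74 × (1150 − 13.0) × 15.3 / 22.0 = 3150 mg/L.

X ≈ 3150 mg/L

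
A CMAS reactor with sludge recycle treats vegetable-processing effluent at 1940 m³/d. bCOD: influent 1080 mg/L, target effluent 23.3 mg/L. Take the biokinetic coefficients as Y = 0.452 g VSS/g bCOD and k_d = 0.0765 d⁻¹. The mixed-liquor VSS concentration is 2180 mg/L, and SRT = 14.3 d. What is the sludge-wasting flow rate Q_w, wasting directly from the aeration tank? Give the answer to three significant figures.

From the SRT design equation V = Y Q (S₀−S) θ_c / [X (1 + k_d θ_c)] = 0.452 × 1940 × (1080 − 23.3) × 14.3 / [2180 × (1 + 0.0765 × 14.3)] = 1.33×10^7 / 4565 = 2903 m³.
For wasting at MLVSS concentration, Q_w = V/θ_c = 2903/14.3 = 203.0 m³/d.

Q_w ≈ 203 m³/d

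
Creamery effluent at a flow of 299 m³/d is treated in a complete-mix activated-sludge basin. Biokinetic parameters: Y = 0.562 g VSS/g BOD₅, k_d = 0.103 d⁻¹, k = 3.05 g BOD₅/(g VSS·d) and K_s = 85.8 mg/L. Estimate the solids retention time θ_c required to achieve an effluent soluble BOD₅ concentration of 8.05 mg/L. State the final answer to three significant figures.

θ_c ≈ 22.7 d

Specific growth rate at S = 8.05 mg/L: μ = YkS/(K_s+S) = 0.562·3.05·8.05/(85.8+8.05) = 0.1470 d⁻¹.
θ_c = 1/(μ − k_d) = 1/(0.1470 − 0.103) = 1/0.04403 = 22.71 d.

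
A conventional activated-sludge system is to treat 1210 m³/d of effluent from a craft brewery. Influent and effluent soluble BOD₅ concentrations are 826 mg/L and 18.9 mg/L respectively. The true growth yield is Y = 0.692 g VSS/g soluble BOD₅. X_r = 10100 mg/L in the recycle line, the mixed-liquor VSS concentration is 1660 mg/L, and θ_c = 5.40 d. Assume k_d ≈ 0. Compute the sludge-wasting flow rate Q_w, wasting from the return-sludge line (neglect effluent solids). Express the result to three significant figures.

Q_w ≈ 66.9 m³/d

Biomass mass balance (decay neglected): V·X = Y·Q·(S₀ − S)·θ_c, so V = 0.692 × 1210 × (826 − 18.9) × 5.40 / 1660 = 2198 m³.
Wasting from the return line (neglecting effluent solids): Q_w = V·X / (θ_c·X_r) = 2198 × 1660 / (5.40 × 10100) = 66.91 m³/d.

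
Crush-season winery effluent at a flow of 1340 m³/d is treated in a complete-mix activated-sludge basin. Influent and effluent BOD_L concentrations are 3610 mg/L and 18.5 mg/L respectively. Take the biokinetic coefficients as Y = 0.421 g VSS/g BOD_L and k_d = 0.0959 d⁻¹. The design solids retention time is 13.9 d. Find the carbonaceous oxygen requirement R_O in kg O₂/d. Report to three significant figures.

R_O ≈ 3580 kg O₂/d

Correct the yield for decay: Y_obs = Y/(1 + k_d θ_c) = 0.421 / (1 + 0.0959 × 13.9) = 0.421 / 2.333 = 0.1805.
Q·(S₀ − S) = 1340 × (3610 − 18.5) × 10⁻³ = 4813 kg/d removed.
Biomass synthesised: P_X = Y_obs × 4813 = 868.5 kg VSS/d.
Carbonaceous O₂ demand = substrate oxidised − cell-mass equivalent = 4813 − 1.42 × 868.5 = 3579 kg O₂/d.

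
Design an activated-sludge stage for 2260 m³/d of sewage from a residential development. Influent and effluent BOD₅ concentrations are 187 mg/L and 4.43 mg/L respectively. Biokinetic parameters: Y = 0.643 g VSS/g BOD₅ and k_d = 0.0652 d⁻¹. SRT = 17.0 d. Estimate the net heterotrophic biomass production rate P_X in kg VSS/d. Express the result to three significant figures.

Correct the yield for decay: Y_obs = Y/(1 + k_d θ_c) = 0.643 / (1 + 0.0652 × 17.0) = 0.643 / 2.108 = 0.3050.
Q·(S₀ − S) = 2260 × (187 − 4.43) × 10⁻³ = 412.6 kg/d removed.
Net biomass production P_X = Y_obs × Q·(S₀ − S) = 0.3050 × 412.6 = 125.8 kg VSS/d.

P_X ≈ 126 kg VSS/d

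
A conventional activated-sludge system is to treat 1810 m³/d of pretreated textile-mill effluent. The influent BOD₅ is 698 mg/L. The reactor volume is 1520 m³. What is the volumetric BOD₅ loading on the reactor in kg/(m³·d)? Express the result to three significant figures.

Applied BOD₅ load per unit volume = Q·S₀/V = (1810 × 698/1000)/1520 = 0.8312 kg BOD₅·m⁻³·d⁻¹.

L_v ≈ 0.831 kg BOD₅/(m³·d)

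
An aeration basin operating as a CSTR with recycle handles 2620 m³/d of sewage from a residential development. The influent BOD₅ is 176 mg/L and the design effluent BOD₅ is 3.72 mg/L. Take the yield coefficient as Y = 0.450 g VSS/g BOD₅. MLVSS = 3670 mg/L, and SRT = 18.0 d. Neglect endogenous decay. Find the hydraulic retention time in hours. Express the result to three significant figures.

τ ≈ 9.13 h

V·X = Y·Q·ΔS·θ_c gives V = 0.450 × 2620 × (176 − 3.72) × 18.0 / 3670 = 996.2 m³.
τ = V/Q = 996.2/2620 = 0.3802 d, or 9.126 h.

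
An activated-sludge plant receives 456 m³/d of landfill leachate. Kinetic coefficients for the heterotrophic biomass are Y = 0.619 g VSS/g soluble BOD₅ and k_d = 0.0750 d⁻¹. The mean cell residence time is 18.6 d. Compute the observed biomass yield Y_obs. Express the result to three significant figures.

The observed yield is Y_obs = Y/(1 + k_d·θ_c) = 0.619 / (1 + 0.0750 × 18.6) = 0.619 / 2.395 = 0.2585 g VSS per g soluble BOD₅ removed.

Y_obs ≈ 0.258 g VSS/g soluble BOD₅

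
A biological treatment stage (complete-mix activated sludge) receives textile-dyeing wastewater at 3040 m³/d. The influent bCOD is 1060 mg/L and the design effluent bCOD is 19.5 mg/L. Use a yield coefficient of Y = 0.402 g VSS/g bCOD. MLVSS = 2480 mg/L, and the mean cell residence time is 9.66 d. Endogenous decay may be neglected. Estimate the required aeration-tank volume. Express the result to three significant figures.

V ≈ 4950 m³

Biomass mass balance (decay neglected): V·X = Y·Q·(S₀ − S)·θ_c, so V = 0.402 × 3040 × (1060 − 19.5) × 9.66 / 2480 = 4953 m³.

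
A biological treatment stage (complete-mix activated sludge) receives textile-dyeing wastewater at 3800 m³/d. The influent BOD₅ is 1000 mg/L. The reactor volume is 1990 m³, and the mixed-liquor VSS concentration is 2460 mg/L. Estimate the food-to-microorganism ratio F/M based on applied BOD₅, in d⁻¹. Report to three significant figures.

F/M = applied load / biomass = Q·S₀/(V·X) = 3800 × 1000 / (1990 × 2460) = 0.7762 d⁻¹.

F/M ≈ 0.776 d⁻¹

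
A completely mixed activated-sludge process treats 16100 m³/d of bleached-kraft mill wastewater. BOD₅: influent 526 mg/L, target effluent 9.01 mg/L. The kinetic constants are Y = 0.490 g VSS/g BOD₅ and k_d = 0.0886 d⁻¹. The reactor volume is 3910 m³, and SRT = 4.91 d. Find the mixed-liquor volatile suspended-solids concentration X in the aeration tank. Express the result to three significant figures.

X = Y·Q·ΔS·θ_c / [V·(1 + k_d θ_c)] = 0.490 × 16100 × (526 − 9.01) × 4.91 / [3910 × (1 + 0.0886 × 4.91)] = 3569 mg/L.

X ≈ 3570 mg/L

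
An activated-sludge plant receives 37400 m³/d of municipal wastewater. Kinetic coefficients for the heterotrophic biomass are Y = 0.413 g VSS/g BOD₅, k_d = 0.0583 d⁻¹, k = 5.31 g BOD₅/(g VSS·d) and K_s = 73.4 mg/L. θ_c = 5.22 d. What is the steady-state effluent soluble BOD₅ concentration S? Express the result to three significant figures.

S ≈ 9.44 mg/L

For a completely mixed reactor with recycle the Lawrence–McCarty relation gives S = K_s·(1 + k_d·θ_c) / [θ_c·(Y·k − k_d) − 1] = 73.4 × (1 + 0.0583 × 5.22) / [5.22 × (0.413 × 5.31 − 0.0583) − 1] = 95.74 / 10.14 = 9.439 mg/L.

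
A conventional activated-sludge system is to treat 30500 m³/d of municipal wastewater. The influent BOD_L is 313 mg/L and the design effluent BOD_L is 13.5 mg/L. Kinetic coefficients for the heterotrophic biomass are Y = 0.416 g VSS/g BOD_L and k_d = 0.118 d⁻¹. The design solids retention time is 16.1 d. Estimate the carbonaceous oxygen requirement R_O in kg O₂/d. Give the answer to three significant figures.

Correct the yield for decay: Y_obs = Y/(1 + k_d θ_c) = 0.416 / (1 + 0.118 × 16.1) = 0.416 / 2.900 = 0.1435.
Q·(S₀ − S) = 30500 × (313 − 13.5) × 10⁻³ = 9135 kg/d removed.
P_X = Y_obs·Q·(S₀ − S) = 0.1435 × 9135 = 1310 kg VSS/d.
R_O = Q·(S₀ − S) − 1.42·P_X = 9135 − 1.42 × 1310 = 7274 kg O₂/d.

R_O ≈ 7270 kg O₂/d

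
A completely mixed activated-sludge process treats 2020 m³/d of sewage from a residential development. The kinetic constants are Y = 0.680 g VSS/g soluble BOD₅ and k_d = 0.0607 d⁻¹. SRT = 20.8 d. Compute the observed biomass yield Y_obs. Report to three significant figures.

Correct the yield for decay: Y_obs = Y/(1 + k_d θ_c) = 0.680 / (1 + 0.0607 × 20.8) = 0.680 / 2.263 = 0.3005.

Y_obs ≈ 0.301 g VSS/g soluble BOD₅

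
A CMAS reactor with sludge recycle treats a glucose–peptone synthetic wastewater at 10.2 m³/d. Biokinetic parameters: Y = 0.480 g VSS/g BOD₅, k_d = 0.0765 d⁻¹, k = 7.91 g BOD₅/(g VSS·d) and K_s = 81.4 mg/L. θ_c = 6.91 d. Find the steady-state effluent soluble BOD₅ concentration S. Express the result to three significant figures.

For a completely mixed reactor with recycle the Lawrence–McCarty relation gives S = K_s·(1 + k_d·θ_c) / [θ_c·(Y·k − k_d) − 1] = 81.4 × (1 + 0.0765 × 6.91) / [6.91 × (0.480 × 7.91 − 0.0765) − 1] = 124.4 / 24.71 = 5.036 mg/L.

S ≈ 5.04 mg/L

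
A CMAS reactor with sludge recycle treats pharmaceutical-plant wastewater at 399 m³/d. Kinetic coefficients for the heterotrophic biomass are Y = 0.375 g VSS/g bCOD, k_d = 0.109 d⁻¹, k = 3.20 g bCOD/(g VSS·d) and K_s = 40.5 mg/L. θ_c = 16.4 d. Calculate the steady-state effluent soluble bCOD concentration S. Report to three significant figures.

S ≈ 6.68 mg/L

From the Monod/SRT balance for a CMAS, S = K_s·(1+k_d θ_c)/[θ_c·(Y k − k_d) − 1] = 40.5 × (1 + 0.109 × 16.4) / [16.4 × (0.375 × 3.20 − 0.109) − 1] = 112.9 / 16.89 = 6.683 mg/L.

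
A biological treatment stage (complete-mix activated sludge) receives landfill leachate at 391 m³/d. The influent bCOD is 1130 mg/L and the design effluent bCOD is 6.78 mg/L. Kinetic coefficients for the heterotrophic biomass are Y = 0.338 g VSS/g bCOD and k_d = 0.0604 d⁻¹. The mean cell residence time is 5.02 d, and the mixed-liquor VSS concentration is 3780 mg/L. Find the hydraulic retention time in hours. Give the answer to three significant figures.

τ ≈ 9.29 h

Steady-state biomass mass balance: V·X·(1 + k_d·θ_c) = Y·Q·(S₀ − S)·θ_c, so V = 0.338 × 391 × (1130 − 6.78) × 5.02 / [3780 × (1 + 0.0604 × 5.02)] = 7.45×10^5 / 4926 = 151.3 m³.
Hydraulic retention time τ = V/Q = 151.3 / 391 = 0.3869 d = 9.285 h.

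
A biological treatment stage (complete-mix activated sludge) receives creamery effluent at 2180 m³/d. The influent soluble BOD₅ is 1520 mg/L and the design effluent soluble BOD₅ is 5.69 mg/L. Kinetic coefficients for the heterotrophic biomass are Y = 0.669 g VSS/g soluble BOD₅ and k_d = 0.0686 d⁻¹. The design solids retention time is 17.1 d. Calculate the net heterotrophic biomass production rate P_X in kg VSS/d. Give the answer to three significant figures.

P_X ≈ 1020 kg VSS/d

Correct the yield for decay: Y_obs = Y/(1 + k_d θ_c) = 0.669 / (1 + 0.0686 × 17.1) = 0.669 / 2.173 = 0.3079.
Substrate removed = Q·(S₀ − S) = 2180 m³/d × (1520 − 5.69) g/m³ = 3.3×10^6 g/d = 3301 kg/d.
Net biomass production P_X = Y_obs × Q·(S₀ − S) = 0.3079 × 3301 = 1016 kg VSS/d.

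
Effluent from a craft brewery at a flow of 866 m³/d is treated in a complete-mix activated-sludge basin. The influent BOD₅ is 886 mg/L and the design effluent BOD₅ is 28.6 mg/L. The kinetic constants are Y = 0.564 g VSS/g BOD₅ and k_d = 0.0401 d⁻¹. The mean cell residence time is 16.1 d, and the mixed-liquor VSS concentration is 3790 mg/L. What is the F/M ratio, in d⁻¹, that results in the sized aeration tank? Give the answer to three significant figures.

F/M ≈ 0.187 d⁻¹

From the SRT design equation V = Y Q (S₀−S) θ_c / [X (1 + k_d θ_c)] = 0.564 × 866 × (886 − 28.6) × 16.1 / [3790 × (1 + 0.0401 × 16.1)] = 6.74×10^6 / 6237 = 1081 m³.
F/M = applied load / biomass = Q·S₀/(V·X) = 866 × 886 / (1081 × 3790) = 0.1873 d⁻¹.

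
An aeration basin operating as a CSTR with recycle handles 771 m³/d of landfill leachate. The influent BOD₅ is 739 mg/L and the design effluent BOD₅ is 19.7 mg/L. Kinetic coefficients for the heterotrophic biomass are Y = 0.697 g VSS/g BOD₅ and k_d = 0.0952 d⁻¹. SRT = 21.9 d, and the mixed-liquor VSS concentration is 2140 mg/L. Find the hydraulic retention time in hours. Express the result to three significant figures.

τ ≈ 39.9 h

From the SRT design equation V = Y Q (S₀−S) θ_c / [X (1 + k_d θ_c)] = 0.697 × 771 × (739 − 19.7) × 21.9 / [2140 × (1 + 0.0952 × 21.9)] = 8.47×10^6 / 6602 = 1282 m³.
HRT = V/Q = 1282 m³ / 771 m³·d⁻¹ = 1.663 d × 24 = 39.92 h.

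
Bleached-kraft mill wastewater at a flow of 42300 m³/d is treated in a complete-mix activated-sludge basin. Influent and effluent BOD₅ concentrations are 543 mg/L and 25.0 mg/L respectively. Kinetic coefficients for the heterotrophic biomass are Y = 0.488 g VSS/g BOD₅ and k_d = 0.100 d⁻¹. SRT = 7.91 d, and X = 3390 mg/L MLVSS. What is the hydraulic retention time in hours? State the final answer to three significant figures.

From the SRT design equation V = Y Q (S₀−S) θ_c / [X (1 + k_d θ_c)] = 0.488 × 42300 × (543 − 25.0) × 7.91 / [3390 × (1 + 0.100 × 7.91)] = 8.46×10^7 / 6071 = 13931 m³.
τ = V/Q = 13931/42300 = 0.3293 d, or 7.904 h.

τ ≈ 7.90 h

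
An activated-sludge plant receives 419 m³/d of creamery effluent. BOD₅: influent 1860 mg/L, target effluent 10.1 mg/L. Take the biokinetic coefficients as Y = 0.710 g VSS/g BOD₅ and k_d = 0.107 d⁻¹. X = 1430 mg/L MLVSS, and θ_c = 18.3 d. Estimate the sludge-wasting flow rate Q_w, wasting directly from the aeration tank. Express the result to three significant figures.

Steady-state biomass mass balance: V·X·(1 + k_d·θ_c) = Y·Q·(S₀ − S)·θ_c, so V = 0.710 × 419 × (1860 − 10.1) × 18.3 / [1430 × (1 + 0.107 × 18.3)] = 1.01×10^7 / 4230 = 2381 m³.
For wasting at MLVSS concentration, Q_w = V/θ_c = 2381/18.3 = 130.1 m³/d.

Q_w ≈ 130 m³/d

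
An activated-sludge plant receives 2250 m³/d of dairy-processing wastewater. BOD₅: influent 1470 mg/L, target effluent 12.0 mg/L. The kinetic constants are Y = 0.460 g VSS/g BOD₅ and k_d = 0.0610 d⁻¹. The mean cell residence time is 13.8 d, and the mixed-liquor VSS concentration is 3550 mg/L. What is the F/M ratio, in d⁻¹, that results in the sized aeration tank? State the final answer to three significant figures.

F/M ≈ 0.293 d⁻¹

Steady-state biomass mass balance: V·X·(1 + k_d·θ_c) = Y·Q·(S₀ − S)·θ_c, so V = 0.460 × 2250 × (1470 − 12.0) × 13.8 / [3550 × (1 + 0.0610 × 13.8)] = 2.08×10^7 / 6538 = 3185 m³.
Food-to-microorganism ratio F/M = Q S₀ / (V X) = 2250 × 1470 / (3185 × 3550) = 0.2925 d⁻¹.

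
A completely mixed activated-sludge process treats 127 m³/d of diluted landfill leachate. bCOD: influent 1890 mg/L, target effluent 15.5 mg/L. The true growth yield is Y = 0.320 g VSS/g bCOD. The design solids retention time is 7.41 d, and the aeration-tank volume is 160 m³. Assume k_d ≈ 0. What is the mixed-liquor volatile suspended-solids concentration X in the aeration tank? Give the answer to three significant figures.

X ≈ 3530 mg/L

X = Y·Q·ΔS·θ_c / V = 0.320 × 127 × (1890 − 15.5) × 7.41 / 160 = 3528 mg/L.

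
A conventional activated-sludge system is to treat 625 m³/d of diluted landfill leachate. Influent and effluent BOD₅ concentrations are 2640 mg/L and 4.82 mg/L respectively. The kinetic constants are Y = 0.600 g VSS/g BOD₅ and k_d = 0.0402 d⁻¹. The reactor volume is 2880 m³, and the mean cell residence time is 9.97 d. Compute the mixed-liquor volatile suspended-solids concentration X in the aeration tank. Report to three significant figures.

X = Y·Q·ΔS·θ_c / [V·(1 + k_d θ_c)] = 0.600 × 625 × (2640 − 4.82) × 9.97 / [2880 × (1 + 0.0402 × 9.97)] = 2442 mg/L.

X ≈ 2440 mg/L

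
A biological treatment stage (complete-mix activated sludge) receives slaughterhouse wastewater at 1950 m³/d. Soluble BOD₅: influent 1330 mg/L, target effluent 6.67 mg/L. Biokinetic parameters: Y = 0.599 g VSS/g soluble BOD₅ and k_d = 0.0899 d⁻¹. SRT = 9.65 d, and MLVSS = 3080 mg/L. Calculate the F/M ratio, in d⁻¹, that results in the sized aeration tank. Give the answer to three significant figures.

Steady-state biomass mass balance: V·X·(1 + k_d·θ_c) = Y·Q·(S₀ − S)·θ_c, so V = 0.599 × 1950 × (1330 − 6.67) × 9.65 / [3080 × (1 + 0.0899 × 9.65)] = 1.49×10^7 / 5752 = 2593 m³.
Food-to-microorganism ratio F/M = Q S₀ / (V X) = 1950 × 1330 / (2593 × 3080) = 0.3247 d⁻¹.

F/M ≈ 0.325 d⁻¹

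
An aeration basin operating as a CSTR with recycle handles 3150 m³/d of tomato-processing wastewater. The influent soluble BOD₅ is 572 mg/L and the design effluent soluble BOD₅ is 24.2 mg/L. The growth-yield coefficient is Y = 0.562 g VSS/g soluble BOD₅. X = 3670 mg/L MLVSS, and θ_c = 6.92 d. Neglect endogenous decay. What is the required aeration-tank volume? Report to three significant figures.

Biomass mass balance (decay neglected): V·X = Y·Q·(S₀ − S)·θ_c, so V = 0.562 × 3150 × (572 − 24.2) × 6.92 / 3670 = 1829 m³.

V ≈ 1830 m³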